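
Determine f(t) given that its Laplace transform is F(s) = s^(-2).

Since L{t} = 1!/s^2 = 1/s^2, the inverse is t.

f(t) = t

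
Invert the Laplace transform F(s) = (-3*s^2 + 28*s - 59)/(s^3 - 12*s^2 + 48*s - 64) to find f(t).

f(t) = 5*t^2*exp(4*t)/2 + 4*t*exp(4*t) - 3*exp(4*t)

Factor the denominator: s^3 - 12*s^2 + 48*s - 64 = (s - 4)^3.
Partial fraction decomposition gives [-3/(s - 4)] + [4/(s - 4)^2] + [5/(s - 4)^3].
Invert each term: -3/(s - 4) ↔ -3e^(4t); 4/(s - 4)^2 ↔ 4t·e^(4t); 5/(s - 4)^3 ↔ (5/2)t^2·e^(4t).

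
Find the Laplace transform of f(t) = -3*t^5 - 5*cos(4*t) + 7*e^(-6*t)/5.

-5*s/(s^2 + 16) + 7/(5*(s + 6)) - 360/s^6

Apply the Laplace transform termwise.
(7/5)·[L{e^(-6t)} = 1/(s + 6)]; (-3)·[L{t^5} = 5!/s^6 = 120/s^6]; (-5)·[L{cos(4t)} = s/(s^2 + 16)].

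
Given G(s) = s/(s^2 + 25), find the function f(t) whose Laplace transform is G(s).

f(t) = cos(5*t)

Since L{cos(5t)} = s/(s^2 + 25), the inverse is cos(5*t).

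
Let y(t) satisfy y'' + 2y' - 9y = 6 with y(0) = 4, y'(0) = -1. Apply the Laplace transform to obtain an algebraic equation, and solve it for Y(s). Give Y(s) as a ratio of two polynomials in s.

Take the Laplace transform of both sides.
With L{y''} = s^2 Y - s·y(0) - y'(0) and L{y'} = sY - y(0), with y(0) = 4, y'(0) = -1: the LHS transforms to (s^2 + 2*s - 9)Y - (4*s + 7).
The right side is L{6} = 6/s.
So (s^2 + 2*s - 9)Y = 6/s + (4*s + 7).
Divide through and combine into a single rational function.

Y(s) = (4*s^2 + 7*s + 6)/(s^3 + 2*s^2 - 9*s)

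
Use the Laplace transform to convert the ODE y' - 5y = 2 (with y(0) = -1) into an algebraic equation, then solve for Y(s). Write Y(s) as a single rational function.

Y(s) = (-s + 2)/(s^2 - 5*s)

Take the Laplace transform of both sides.
Using L{y'} = sY - y(0) = sY - (-1), the left side becomes (s - 5)Y - (-1).
The right side is L{2} = 2/s.
So (s - 5)Y = 2/s + (-1).
Isolate Y and clear denominators.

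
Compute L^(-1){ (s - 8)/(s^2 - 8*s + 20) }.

Complete the square in the denominator: s^2 - 8*s + 20 = (s - 4)^2 + 2^2.
Split the numerator to match: s - 8 = 1·(s - 4) - 2·2.
Invert each term: 1·(s - 4)/((s - 4)^2 + 4) ↔ e^(4t)cos(2t); -2·2/((s - 4)^2 + 4) ↔ -2e^(4t)sin(2t).

-2*exp(4*t)*sin(2*t) + exp(4*t)*cos(2*t)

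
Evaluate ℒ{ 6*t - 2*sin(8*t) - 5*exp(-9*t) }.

-16/(s^2 + 64) - 5/(s + 9) + 6/s^2

Apply the Laplace transform termwise.
(6)·[L{t} = 1!/s^2 = 1/s^2]; (-2)·[L{sin(8t)} = 8/(s^2 + 64)]; (-5)·[L{e^(-9t)} = 1/(s + 9)].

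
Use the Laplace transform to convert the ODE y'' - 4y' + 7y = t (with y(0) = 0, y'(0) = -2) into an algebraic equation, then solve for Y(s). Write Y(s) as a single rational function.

Take the Laplace transform of both sides.
Using L{y''} = s^2 Y - s·y(0) - y'(0) and L{y'} = sY - y(0), with y(0) = 0, y'(0) = -2, the left side becomes (s^2 - 4*s + 7)Y - (-2).
The right side is L{t} = s^(-2).
So (s^2 - 4*s + 7)Y = s^(-2) + (-2).
Solve for Y(s) and write it as one ratio of polynomials.

Y(s) = (-2*s^2 + 1)/(s^4 - 4*s^3 + 7*s^2)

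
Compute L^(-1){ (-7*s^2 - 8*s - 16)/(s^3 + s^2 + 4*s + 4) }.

Factor the denominator: s^3 + s^2 + 4*s + 4 = (s + 1)*(s^2 + 4).
Partial fraction decomposition gives [-3/(s + 1)] + [-4*s/(s^2 + 4)] + [-4/(s^2 + 4)].
Invert each term: -3/(s + 1) ↔ -3e^(-t); -4·s/(s^2 + 4) ↔ -4cos(2t); -2·2/(s^2 + 4) ↔ -2sin(2t).

-2*sin(2*t) - 4*cos(2*t) - 3*exp(-t)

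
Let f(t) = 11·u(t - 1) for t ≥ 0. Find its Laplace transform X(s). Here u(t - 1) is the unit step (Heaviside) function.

By the second shifting theorem, L{u(t - c)·g(t - c)} = e^(-cs)·G(s) with c = 1 and G(s) = L{g(t)}.
L{11} = 11/s.

X(s) = 11*exp(-s)/s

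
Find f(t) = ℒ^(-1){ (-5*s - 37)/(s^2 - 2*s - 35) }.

f(t) = -6*exp(7*t) + exp(-5*t)

Factor the denominator: s^2 - 2*s - 35 = (s - 7)*(s + 5).
Partial fraction decomposition gives [1/(s + 5)] + [-6/(s - 7)].
Invert each term: 1/(s + 5) ↔ e^(-5t); -6/(s - 7) ↔ -6e^(7t).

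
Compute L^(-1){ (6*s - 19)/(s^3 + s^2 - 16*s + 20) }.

Factor the denominator: s^3 + s^2 - 16*s + 20 = (s - 2)^2*(s + 5).
Partial fraction decomposition gives [1/(s - 2)] + [-1/(s - 2)^2] + [-1/(s + 5)].
Invert each term: 1/(s - 2) ↔ e^(2t); -1/(s - 2)^2 ↔ -t·e^(2t); -1/(s + 5) ↔ -e^(-5t).

-t*exp(2*t) + exp(2*t) - exp(-5*t)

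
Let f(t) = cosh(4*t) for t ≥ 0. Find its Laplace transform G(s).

G(s) = s/(s^2 - 16)

L{cosh(4t)} = s/(s^2 - 16).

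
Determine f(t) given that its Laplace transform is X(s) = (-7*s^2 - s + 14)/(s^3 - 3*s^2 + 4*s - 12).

f(t) = -4*exp(3*t) - 5*sin(2*t) - 3*cos(2*t)

Factor the denominator: s^3 - 3*s^2 + 4*s - 12 = (s - 3)*(s^2 + 4).
Partial fraction decomposition gives [-4/(s - 3)] + [-3*s/(s^2 + 4)] + [-10/(s^2 + 4)].
Invert each term: -4/(s - 3) ↔ -4e^(3t); -3·s/(s^2 + 4) ↔ -3cos(2t); -5·2/(s^2 + 4) ↔ -5sin(2t).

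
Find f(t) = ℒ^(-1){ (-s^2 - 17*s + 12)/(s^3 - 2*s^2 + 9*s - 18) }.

Factor the denominator: s^3 - 2*s^2 + 9*s - 18 = (s - 2)*(s^2 + 9).
Partial fraction decomposition gives [-2/(s - 2)] + [s/(s^2 + 9)] + [-15/(s^2 + 9)].
Invert each term: -2/(s - 2) ↔ -2e^(2t); 1·s/(s^2 + 9) ↔ cos(3t); -5·3/(s^2 + 9) ↔ -5sin(3t).

f(t) = -2*exp(2*t) - 5*sin(3*t) + cos(3*t)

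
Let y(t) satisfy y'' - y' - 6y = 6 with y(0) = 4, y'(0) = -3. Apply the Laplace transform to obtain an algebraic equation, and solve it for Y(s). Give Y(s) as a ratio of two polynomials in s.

Y(s) = (4*s^2 - 7*s + 6)/(s^3 - s^2 - 6*s)

Take the Laplace transform of both sides.
With L{y''} = s^2 Y - s·y(0) - y'(0) and L{y'} = sY - y(0), with y(0) = 4, y'(0) = -3: the LHS transforms to (s^2 - s - 6)Y - (4*s - 7).
The right side is L{6} = 6/s.
So (s^2 - s - 6)Y = 6/s + (4*s - 7).
Solve for Y(s) and write it as one ratio of polynomials.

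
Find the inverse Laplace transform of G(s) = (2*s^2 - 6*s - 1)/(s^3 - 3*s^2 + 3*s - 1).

-5*t^2*exp(t)/2 - 2*t*exp(t) + 2*exp(t)

Factor the denominator: s^3 - 3*s^2 + 3*s - 1 = (s - 1)^3.
Partial fraction decomposition gives [2/(s - 1)] + [-2/(s - 1)^2] + [-5/(s - 1)^3].
Invert each term: 2/(s - 1) ↔ 2e^(t); -2/(s - 1)^2 ↔ -2t·e^(t); -5/(s - 1)^3 ↔ (-5/2)t^2·e^(t).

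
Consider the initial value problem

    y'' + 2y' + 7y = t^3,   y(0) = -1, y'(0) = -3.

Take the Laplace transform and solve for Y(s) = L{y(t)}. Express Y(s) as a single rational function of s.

Y(s) = (-s^5 - 5*s^4 + 6)/(s^6 + 2*s^5 + 7*s^4)

Laplace-transform each side.
With L{y''} = s^2 Y - s·y(0) - y'(0) and L{y'} = sY - y(0), with y(0) = -1, y'(0) = -3: the LHS transforms to (s^2 + 2*s + 7)Y - (-s - 5).
The right side is L{t^3} = 6/s^4.
So (s^2 + 2*s + 7)Y = 6/s^4 + (-s - 5).
Solve for Y(s) and write it as one ratio of polynomials.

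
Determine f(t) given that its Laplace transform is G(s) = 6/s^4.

f(t) = t^3

Since L{t^3} = 3!/s^4 = 6/s^4, the inverse is t^3.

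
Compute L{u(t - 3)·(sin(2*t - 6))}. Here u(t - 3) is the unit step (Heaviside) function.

By the second shifting theorem, L{u(t - c)·g(t - c)} = e^(-cs)·H(s) with c = 3 and H(s) = L{g(t)}.
L{sin(2t)} = 2/(s^2 + 4).

2*exp(-3*s)/(s^2 + 4)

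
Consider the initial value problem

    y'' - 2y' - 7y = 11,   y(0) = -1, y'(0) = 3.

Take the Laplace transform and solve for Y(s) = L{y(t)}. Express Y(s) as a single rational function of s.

Y(s) = (-s^2 + 5*s + 11)/(s^3 - 2*s^2 - 7*s)

Laplace-transform each side.
Using L{y''} = s^2 Y - s·y(0) - y'(0) and L{y'} = sY - y(0), with y(0) = -1, y'(0) = 3, the left side becomes (s^2 - 2*s - 7)Y - (-s + 5).
The right side is L{11} = 11/s.
So (s^2 - 2*s - 7)Y = 11/s + (-s + 5).
Divide through and combine into a single rational function.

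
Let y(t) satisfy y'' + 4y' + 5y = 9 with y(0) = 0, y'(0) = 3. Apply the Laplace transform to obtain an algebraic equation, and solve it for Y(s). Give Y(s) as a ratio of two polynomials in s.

Take the Laplace transform of both sides.
The derivative rules (L{y''} = s^2 Y - s·y(0) - y'(0) and L{y'} = sY - y(0), with y(0) = 0, y'(0) = 3) turn the left side into (s^2 + 4*s + 5)Y - (3).
The right side is L{9} = 9/s.
So (s^2 + 4*s + 5)Y = 9/s + (3).
Divide through and combine into a single rational function.

Y(s) = (3*s + 9)/(s^3 + 4*s^2 + 5*s)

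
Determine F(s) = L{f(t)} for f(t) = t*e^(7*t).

F(s) = (s - 7)^(-2)

L{e^(7t)} = 1/(s - 7).
Then apply L{t·g(t)} = -d/ds[G(s)] with G(s) = 1/(s - 7):
differentiating 1 time and applying the sign gives (s - 7)^(-2).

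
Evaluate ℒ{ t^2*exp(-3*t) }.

2/(s + 3)^3

L{e^(-3t)} = 1/(s + 3).
Then apply L{t^2·g(t)} = (-1)^2 d^2/ds^2[G(s)] with G(s) = 1/(s + 3):
differentiating 2 times and applying the sign gives 2/(s + 3)^3.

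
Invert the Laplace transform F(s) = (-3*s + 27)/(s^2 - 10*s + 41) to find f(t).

f(t) = 3*exp(5*t)*sin(4*t) - 3*exp(5*t)*cos(4*t)

Complete the square in the denominator: s^2 - 10*s + 41 = (s - 5)^2 + 4^2.
Split the numerator to match: -3*s + 27 = -3·(s - 5) + 3·4.
Invert each term: -3·(s - 5)/((s - 5)^2 + 16) ↔ -3e^(5t)cos(4t); 3·4/((s - 5)^2 + 16) ↔ 3e^(5t)sin(4t).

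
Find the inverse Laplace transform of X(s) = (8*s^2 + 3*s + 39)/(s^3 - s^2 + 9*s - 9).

5*exp(t) + 2*sin(3*t) + 3*cos(3*t)

Factor the denominator: s^3 - s^2 + 9*s - 9 = (s - 1)*(s^2 + 9).
Partial fraction decomposition gives [5/(s - 1)] + [3*s/(s^2 + 9)] + [6/(s^2 + 9)].
Invert each term: 5/(s - 1) ↔ 5e^(t); 3·s/(s^2 + 9) ↔ 3cos(3t); 2·3/(s^2 + 9) ↔ 2sin(3t).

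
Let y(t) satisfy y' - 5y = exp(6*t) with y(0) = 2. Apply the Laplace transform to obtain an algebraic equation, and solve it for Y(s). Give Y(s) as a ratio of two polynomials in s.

Take the Laplace transform of both sides.
With L{y'} = sY - y(0) = sY - 2: the LHS transforms to (s - 5)Y - (2).
The right side is L{exp(6*t)} = 1/(s - 6).
So (s - 5)Y = 1/(s - 6) + (2).
Isolate Y and clear denominators.

Y(s) = (2*s - 11)/(s^2 - 11*s + 30)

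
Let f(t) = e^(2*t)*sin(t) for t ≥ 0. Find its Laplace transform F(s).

F(s) = 1/((s - 2)^2 + 1)

L{sin(t)} = 1/(s^2 + 1).
By the first shifting theorem, multiplying by e^(2t) replaces s with s - 2.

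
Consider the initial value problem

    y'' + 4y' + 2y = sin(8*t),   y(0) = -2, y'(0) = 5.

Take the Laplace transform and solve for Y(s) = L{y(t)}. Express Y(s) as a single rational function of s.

Apply the Laplace transform to the equation.
Using L{y''} = s^2 Y - s·y(0) - y'(0) and L{y'} = sY - y(0), with y(0) = -2, y'(0) = 5, the left side becomes (s^2 + 4*s + 2)Y - (-2*s - 3).
The right side is L{sin(8*t)} = 8/(s^2 + 64).
So (s^2 + 4*s + 2)Y = 8/(s^2 + 64) + (-2*s - 3).
Isolate Y and clear denominators.

Y(s) = (-2*s^3 - 3*s^2 - 128*s - 184)/(s^4 + 4*s^3 + 66*s^2 + 256*s + 128)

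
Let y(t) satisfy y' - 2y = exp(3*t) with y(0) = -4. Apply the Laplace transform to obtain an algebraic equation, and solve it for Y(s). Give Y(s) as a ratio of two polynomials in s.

Y(s) = (-4*s + 13)/(s^2 - 5*s + 6)

Apply the Laplace transform to the equation.
With L{y'} = sY - y(0) = sY - (-4): the LHS transforms to (s - 2)Y - (-4).
The right side is L{exp(3*t)} = 1/(s - 3).
So (s - 2)Y = 1/(s - 3) + (-4).
Solve for Y(s) and write it as one ratio of polynomials.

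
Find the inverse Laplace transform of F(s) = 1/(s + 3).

Since L{e^(-3t)} = 1/(s + 3), the inverse is e^(-3*t).

exp(-3*t)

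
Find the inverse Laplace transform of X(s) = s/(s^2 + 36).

Since L{cos(6t)} = s/(s^2 + 36), the inverse is cos(6*t).

cos(6*t)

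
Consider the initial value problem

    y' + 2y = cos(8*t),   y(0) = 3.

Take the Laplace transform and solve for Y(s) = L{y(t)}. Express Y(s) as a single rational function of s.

Laplace-transform each side.
Using L{y'} = sY - y(0) = sY - 3, the left side becomes (s + 2)Y - (3).
The right side is L{cos(8*t)} = s/(s^2 + 64).
So (s + 2)Y = s/(s^2 + 64) + (3).
Isolate Y and clear denominators.

Y(s) = (3*s^2 + s + 192)/(s^3 + 2*s^2 + 64*s + 128)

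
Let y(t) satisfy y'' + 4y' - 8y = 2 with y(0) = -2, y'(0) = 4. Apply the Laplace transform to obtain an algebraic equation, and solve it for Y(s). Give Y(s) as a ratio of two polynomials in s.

Apply the Laplace transform to the equation.
Using L{y''} = s^2 Y - s·y(0) - y'(0) and L{y'} = sY - y(0), with y(0) = -2, y'(0) = 4, the left side becomes (s^2 + 4*s - 8)Y - (-2*s - 4).
The right side is L{2} = 2/s.
So (s^2 + 4*s - 8)Y = 2/s + (-2*s - 4).
Divide through and combine into a single rational function.

Y(s) = (-2*s^2 - 4*s + 2)/(s^3 + 4*s^2 - 8*s)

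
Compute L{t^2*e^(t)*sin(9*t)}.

54*(s^2 - 2*s - 26)/(s^2 - 2*s + 82)^3

L{sin(9t)} = 9/(s^2 + 81).
Multiplying by e^(t) shifts s → s - 1, so L{e^(t)*sin(9*t)} = 9/((s - 1)^2 + 81).
Then apply L{t^2·g(t)} = (-1)^2 d^2/ds^2[H(s)] with H(s) = 9/((s - 1)^2 + 81):
differentiating 2 times and applying the sign gives 54*(s^2 - 2*s - 26)/(s^2 - 2*s + 82)^3.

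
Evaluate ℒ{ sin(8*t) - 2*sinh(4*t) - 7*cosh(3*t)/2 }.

-7*s/(2*(s^2 - 9)) + 8/(s^2 + 64) - 8/(s^2 - 16)

Apply the Laplace transform termwise.
(-2)·[L{sinh(4t)} = 4/(s^2 - 16)]; (-7/2)·[L{cosh(3t)} = s/(s^2 - 9)]; L{sin(8t)} = 8/(s^2 + 64).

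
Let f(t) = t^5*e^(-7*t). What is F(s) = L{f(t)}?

F(s) = 120/(s + 7)^6

L{t^5} = 5!/s^6 = 120/s^6.
By the first shifting theorem, multiplying by e^(-7t) replaces s with s + 7.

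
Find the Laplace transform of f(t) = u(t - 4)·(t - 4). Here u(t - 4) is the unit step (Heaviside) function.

exp(-4*s)/s^2

By the second shifting theorem, L{u(t - c)·g(t - c)} = e^(-cs)·G(s) with c = 4 and G(s) = L{g(t)}.
L{t} = 1!/s^2 = 1/s^2.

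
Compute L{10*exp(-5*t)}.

L{10} = 10/s.
By the first shifting theorem, multiplying by e^(-5t) replaces s with s + 5.

10/(s + 5)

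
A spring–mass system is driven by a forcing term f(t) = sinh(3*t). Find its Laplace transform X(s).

X(s) = 3/(s^2 - 9)

L{sinh(3t)} = 3/(s^2 - 9).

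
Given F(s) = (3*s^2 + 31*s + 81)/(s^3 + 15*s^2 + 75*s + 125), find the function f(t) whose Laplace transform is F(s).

f(t) = t^2*exp(-5*t)/2 + t*exp(-5*t) + 3*exp(-5*t)

Factor the denominator: s^3 + 15*s^2 + 75*s + 125 = (s + 5)^3.
Partial fraction decomposition gives [3/(s + 5)] + [(s + 5)^(-2)] + [(s + 5)^(-3)].
Invert each term: 3/(s + 5) ↔ 3e^(-5t); 1/(s + 5)^2 ↔ t·e^(-5t); 1/(s + 5)^3 ↔ (1/2)t^2·e^(-5t).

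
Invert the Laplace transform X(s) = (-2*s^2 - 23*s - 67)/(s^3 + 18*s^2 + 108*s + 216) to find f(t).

f(t) = -t^2*exp(-6*t)/2 + t*exp(-6*t) - 2*exp(-6*t)

Factor the denominator: s^3 + 18*s^2 + 108*s + 216 = (s + 6)^3.
Partial fraction decomposition gives [-2/(s + 6)] + [(s + 6)^(-2)] + [-1/(s + 6)^3].
Invert each term: -2/(s + 6) ↔ -2e^(-6t); 1/(s + 6)^2 ↔ t·e^(-6t); -1/(s + 6)^3 ↔ (-1/2)t^2·e^(-6t).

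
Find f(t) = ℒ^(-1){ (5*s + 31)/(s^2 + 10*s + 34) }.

f(t) = 2*exp(-5*t)*sin(3*t) + 5*exp(-5*t)*cos(3*t)

Complete the square in the denominator: s^2 + 10*s + 34 = (s + 5)^2 + 3^2.
Split the numerator to match: 5*s + 31 = 5·(s + 5) + 2·3.
Invert each term: 5·(s + 5)/((s + 5)^2 + 9) ↔ 5e^(-5t)cos(3t); 2·3/((s + 5)^2 + 9) ↔ 2e^(-5t)sin(3t).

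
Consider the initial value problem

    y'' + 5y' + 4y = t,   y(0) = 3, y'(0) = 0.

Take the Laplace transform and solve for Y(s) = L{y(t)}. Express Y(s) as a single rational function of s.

Apply the Laplace transform to the equation.
The derivative rules (L{y''} = s^2 Y - s·y(0) - y'(0) and L{y'} = sY - y(0), with y(0) = 3, y'(0) = 0) turn the left side into (s^2 + 5*s + 4)Y - (3*s + 15).
The right side is L{t} = s^(-2).
So (s^2 + 5*s + 4)Y = s^(-2) + (3*s + 15).
Divide through and combine into a single rational function.

Y(s) = (3*s^3 + 15*s^2 + 1)/(s^4 + 5*s^3 + 4*s^2)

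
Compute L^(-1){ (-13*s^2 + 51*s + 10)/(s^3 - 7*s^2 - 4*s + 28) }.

-6*exp(7*t) - 3*exp(2*t) - 4*exp(-2*t)

Factor the denominator: s^3 - 7*s^2 - 4*s + 28 = (s - 7)*(s - 2)*(s + 2).
Partial fraction decomposition gives [-3/(s - 2)] + [-4/(s + 2)] + [-6/(s - 7)].
Invert each term: -3/(s - 2) ↔ -3e^(2t); -4/(s + 2) ↔ -4e^(-2t); -6/(s - 7) ↔ -6e^(7t).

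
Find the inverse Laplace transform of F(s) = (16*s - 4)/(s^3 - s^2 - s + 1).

6*t*exp(t) + 5*exp(t) - 5*exp(-t)

Factor the denominator: s^3 - s^2 - s + 1 = (s - 1)^2*(s + 1).
Partial fraction decomposition gives [5/(s - 1)] + [6/(s - 1)^2] + [-5/(s + 1)].
Invert each term: 5/(s - 1) ↔ 5e^(t); 6/(s - 1)^2 ↔ 6t·e^(t); -5/(s + 1) ↔ -5e^(-t).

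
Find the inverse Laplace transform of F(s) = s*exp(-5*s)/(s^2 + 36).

Heaviside(t - 5)*(cos(6*t - 30))

The factor e^(-5s) signals a time shift by c = 5 (second shifting theorem).
L{cos(6t)} = s/(s^2 + 36), so L^-1{s/(s^2 + 36)} = cos(6*t).
Hence the inverse is u(t - 5) times that function evaluated at t - 5.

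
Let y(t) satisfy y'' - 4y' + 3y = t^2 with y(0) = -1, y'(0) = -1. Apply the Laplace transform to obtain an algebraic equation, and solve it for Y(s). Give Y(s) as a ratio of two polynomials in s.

Y(s) = (-s^4 + 3*s^3 + 2)/(s^5 - 4*s^4 + 3*s^3)

Take the Laplace transform of both sides.
The derivative rules (L{y''} = s^2 Y - s·y(0) - y'(0) and L{y'} = sY - y(0), with y(0) = -1, y'(0) = -1) turn the left side into (s^2 - 4*s + 3)Y - (-s + 3).
The right side is L{t^2} = 2/s^3.
So (s^2 - 4*s + 3)Y = 2/s^3 + (-s + 3).
Isolate Y and clear denominators.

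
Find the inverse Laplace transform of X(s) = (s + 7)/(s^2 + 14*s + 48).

Rewrite the denominator: s^2 + 14*s + 48 = (s + 7)^2 - 1.
The form in (s + 7) signals a first-shifting-theorem factor e^(-7t).
Since L{cosh(t)} = s/(s^2 - 1), the inverse is e^(-7*t)*cosh(t).

exp(-7*t)*cosh(t)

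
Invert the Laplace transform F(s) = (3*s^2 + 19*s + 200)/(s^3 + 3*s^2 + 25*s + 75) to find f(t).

Factor the denominator: s^3 + 3*s^2 + 25*s + 75 = (s + 3)*(s^2 + 25).
Partial fraction decomposition gives [5/(s + 3)] + [-2*s/(s^2 + 25)] + [25/(s^2 + 25)].
Invert each term: 5/(s + 3) ↔ 5e^(-3t); -2·s/(s^2 + 25) ↔ -2cos(5t); 5·5/(s^2 + 25) ↔ 5sin(5t).

f(t) = 5*sin(5*t) - 2*cos(5*t) + 5*exp(-3*t)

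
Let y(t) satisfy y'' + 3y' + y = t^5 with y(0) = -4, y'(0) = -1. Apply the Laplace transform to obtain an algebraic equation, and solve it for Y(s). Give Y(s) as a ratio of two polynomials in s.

Laplace-transform each side.
Using L{y''} = s^2 Y - s·y(0) - y'(0) and L{y'} = sY - y(0), with y(0) = -4, y'(0) = -1, the left side becomes (s^2 + 3*s + 1)Y - (-4*s - 13).
The right side is L{t^5} = 120/s^6.
So (s^2 + 3*s + 1)Y = 120/s^6 + (-4*s - 13).
Isolate Y and clear denominators.

Y(s) = (-4*s^7 - 13*s^6 + 120)/(s^8 + 3*s^7 + s^6)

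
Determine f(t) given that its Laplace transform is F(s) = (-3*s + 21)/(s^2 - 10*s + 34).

f(t) = 2*exp(5*t)*sin(3*t) - 3*exp(5*t)*cos(3*t)

Complete the square in the denominator: s^2 - 10*s + 34 = (s - 5)^2 + 3^2.
Split the numerator to match: -3*s + 21 = -3·(s - 5) + 2·3.
Invert each term: -3·(s - 5)/((s - 5)^2 + 9) ↔ -3e^(5t)cos(3t); 2·3/((s - 5)^2 + 9) ↔ 2e^(5t)sin(3t).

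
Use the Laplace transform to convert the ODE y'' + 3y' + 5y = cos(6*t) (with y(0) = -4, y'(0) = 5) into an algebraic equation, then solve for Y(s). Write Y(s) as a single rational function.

Y(s) = (-4*s^3 - 7*s^2 - 143*s - 252)/(s^4 + 3*s^3 + 41*s^2 + 108*s + 180)

Transform both sides with L{·}.
Using L{y''} = s^2 Y - s·y(0) - y'(0) and L{y'} = sY - y(0), with y(0) = -4, y'(0) = 5, the left side becomes (s^2 + 3*s + 5)Y - (-4*s - 7).
The right side is L{cos(6*t)} = s/(s^2 + 36).
So (s^2 + 3*s + 5)Y = s/(s^2 + 36) + (-4*s - 7).
Divide through and combine into a single rational function.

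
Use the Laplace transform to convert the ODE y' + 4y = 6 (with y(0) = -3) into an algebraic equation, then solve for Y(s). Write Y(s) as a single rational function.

Apply the Laplace transform to the equation.
With L{y'} = sY - y(0) = sY - (-3): the LHS transforms to (s + 4)Y - (-3).
The right side is L{6} = 6/s.
So (s + 4)Y = 6/s + (-3).
Divide through and combine into a single rational function.

Y(s) = (-3*s + 6)/(s^2 + 4*s)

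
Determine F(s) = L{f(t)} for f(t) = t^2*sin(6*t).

F(s) = 36*(s^2 - 12)/(s^2 + 36)^3

L{sin(6t)} = 6/(s^2 + 36).
Then apply L{t^2·g(t)} = (-1)^2 d^2/ds^2[G(s)] with G(s) = 6/(s^2 + 36):
differentiating 2 times and applying the sign gives 36*(s^2 - 12)/(s^2 + 36)^3.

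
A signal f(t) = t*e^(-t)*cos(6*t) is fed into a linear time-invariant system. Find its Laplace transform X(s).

L{cos(6t)} = s/(s^2 + 36).
Multiplying by e^(-t) shifts s → s + 1, so L{e^(-t)*cos(6*t)} = (s + 1)/((s + 1)^2 + 36).
Then apply L{t·g(t)} = -d/ds[G(s)] with G(s) = (s + 1)/((s + 1)^2 + 36):
differentiating 1 time and applying the sign gives (s - 5)*(s + 7)/(s^2 + 2*s + 37)^2.

X(s) = (s - 5)*(s + 7)/(s^2 + 2*s + 37)^2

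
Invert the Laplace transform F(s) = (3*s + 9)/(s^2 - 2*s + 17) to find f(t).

f(t) = 3*exp(t)*sin(4*t) + 3*exp(t)*cos(4*t)

Complete the square in the denominator: s^2 - 2*s + 17 = (s - 1)^2 + 4^2.
Split the numerator to match: 3*s + 9 = 3·(s - 1) + 3·4.
Invert each term: 3·(s - 1)/((s - 1)^2 + 16) ↔ 3e^(t)cos(4t); 3·4/((s - 1)^2 + 16) ↔ 3e^(t)sin(4t).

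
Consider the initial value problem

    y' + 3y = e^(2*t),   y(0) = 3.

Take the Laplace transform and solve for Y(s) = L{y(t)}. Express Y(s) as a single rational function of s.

Transform both sides with L{·}.
With L{y'} = sY - y(0) = sY - 3: the LHS transforms to (s + 3)Y - (3).
The right side is L{e^(2*t)} = 1/(s - 2).
So (s + 3)Y = 1/(s - 2) + (3).
Divide through and combine into a single rational function.

Y(s) = (3*s - 5)/(s^2 + s - 6)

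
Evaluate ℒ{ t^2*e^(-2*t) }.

L{e^(-2t)} = 1/(s + 2).
Then apply L{t^2·g(t)} = (-1)^2 d^2/ds^2[G(s)] with G(s) = 1/(s + 2):
differentiating 2 times and applying the sign gives 2/(s + 2)^3.

2/(s + 2)^3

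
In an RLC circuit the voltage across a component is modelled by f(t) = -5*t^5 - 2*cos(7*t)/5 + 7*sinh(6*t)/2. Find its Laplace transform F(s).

F(s) = -2*s/(5*(s^2 + 49)) + 21/(s^2 - 36) - 600/s^6

The transform is linear, so treat each term independently.
(-2/5)·[L{cos(7t)} = s/(s^2 + 49)]; (-5)·[L{t^5} = 5!/s^6 = 120/s^6]; (7/2)·[L{sinh(6t)} = 6/(s^2 - 36)].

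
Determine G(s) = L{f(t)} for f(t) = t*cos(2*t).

L{cos(2t)} = s/(s^2 + 4).
Then apply L{t·g(t)} = -d/ds[H(s)] with H(s) = s/(s^2 + 4):
differentiating 1 time and applying the sign gives (s - 2)*(s + 2)/(s^2 + 4)^2.

G(s) = (s - 2)*(s + 2)/(s^2 + 4)^2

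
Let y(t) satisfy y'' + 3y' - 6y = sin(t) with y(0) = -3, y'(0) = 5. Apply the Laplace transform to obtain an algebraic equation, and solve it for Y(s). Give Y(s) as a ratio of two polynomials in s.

Laplace-transform each side.
With L{y''} = s^2 Y - s·y(0) - y'(0) and L{y'} = sY - y(0), with y(0) = -3, y'(0) = 5: the LHS transforms to (s^2 + 3*s - 6)Y - (-3*s - 4).
The right side is L{sin(t)} = 1/(s^2 + 1).
So (s^2 + 3*s - 6)Y = 1/(s^2 + 1) + (-3*s - 4).
Isolate Y and clear denominators.

Y(s) = (-3*s^3 - 4*s^2 - 3*s - 3)/(s^4 + 3*s^3 - 5*s^2 + 3*s - 6)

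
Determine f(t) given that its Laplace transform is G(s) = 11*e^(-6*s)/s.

The factor e^(-6s) signals a time shift by c = 6 (second shifting theorem).
L{11} = 11/s, so L^-1{11/s} = 11.
Hence the inverse is u(t - 6) times that function evaluated at t - 6.

f(t) = Heaviside(t - 6)*(11)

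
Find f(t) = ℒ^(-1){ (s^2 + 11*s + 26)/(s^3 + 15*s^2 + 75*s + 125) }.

f(t) = -2*t^2*exp(-5*t) + t*exp(-5*t) + exp(-5*t)

Factor the denominator: s^3 + 15*s^2 + 75*s + 125 = (s + 5)^3.
Partial fraction decomposition gives [1/(s + 5)] + [(s + 5)^(-2)] + [-4/(s + 5)^3].
Invert each term: 1/(s + 5) ↔ e^(-5t); 1/(s + 5)^2 ↔ t·e^(-5t); -4/(s + 5)^3 ↔ (-2)t^2·e^(-5t).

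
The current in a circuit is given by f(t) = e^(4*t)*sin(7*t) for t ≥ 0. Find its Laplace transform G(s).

L{sin(7t)} = 7/(s^2 + 49).
By the first shifting theorem, multiplying by e^(4t) replaces s with s - 4.

G(s) = 7/((s - 4)^2 + 49)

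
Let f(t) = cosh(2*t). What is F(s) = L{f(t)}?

F(s) = s/(s^2 - 4)

L{cosh(2t)} = s/(s^2 - 4).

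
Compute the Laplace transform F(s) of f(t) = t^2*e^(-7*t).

F(s) = 2/(s + 7)^3

L{e^(-7t)} = 1/(s + 7).
Then apply L{t^2·g(t)} = (-1)^2 d^2/ds^2[G(s)] with G(s) = 1/(s + 7):
differentiating 2 times and applying the sign gives 2/(s + 7)^3.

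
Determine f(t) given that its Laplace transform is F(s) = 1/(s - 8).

f(t) = exp(8*t)

Since L{e^(8t)} = 1/(s - 8), the inverse is e^(8*t).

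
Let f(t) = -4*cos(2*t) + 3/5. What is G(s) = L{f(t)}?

G(s) = -4*s/(s^2 + 4) + 3/(5*s)

Apply the Laplace transform termwise.
(-4)·[L{cos(2t)} = s/(s^2 + 4)]; L{3/5} = (3/5)/s.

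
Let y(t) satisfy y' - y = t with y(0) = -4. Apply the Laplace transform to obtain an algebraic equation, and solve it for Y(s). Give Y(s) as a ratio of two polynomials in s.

Y(s) = (-4*s^2 + 1)/(s^3 - s^2)

Laplace-transform each side.
The derivative rules (L{y'} = sY - y(0) = sY - (-4)) turn the left side into (s - 1)Y - (-4).
The right side is L{t} = s^(-2).
So (s - 1)Y = s^(-2) + (-4).
Isolate Y and clear denominators.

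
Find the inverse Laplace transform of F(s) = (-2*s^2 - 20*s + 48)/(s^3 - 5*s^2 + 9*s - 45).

Factor the denominator: s^3 - 5*s^2 + 9*s - 45 = (s - 5)*(s^2 + 9).
Partial fraction decomposition gives [-3/(s - 5)] + [s/(s^2 + 9)] + [-15/(s^2 + 9)].
Invert each term: -3/(s - 5) ↔ -3e^(5t); 1·s/(s^2 + 9) ↔ cos(3t); -5·3/(s^2 + 9) ↔ -5sin(3t).

-3*exp(5*t) - 5*sin(3*t) + cos(3*t)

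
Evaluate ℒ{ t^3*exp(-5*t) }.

6/(s + 5)^4

L{t^3} = 3!/s^4 = 6/s^4.
By the first shifting theorem, multiplying by e^(-5t) replaces s with s + 5.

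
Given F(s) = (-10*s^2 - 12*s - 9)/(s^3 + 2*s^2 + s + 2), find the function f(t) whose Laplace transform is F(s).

Factor the denominator: s^3 + 2*s^2 + s + 2 = (s + 2)*(s^2 + 1).
Partial fraction decomposition gives [-5/(s + 2)] + [-5*s/(s^2 + 1)] + [-2/(s^2 + 1)].
Invert each term: -5/(s + 2) ↔ -5e^(-2t); -5·s/(s^2 + 1) ↔ -5cos(t); -2·1/(s^2 + 1) ↔ -2sin(t).

f(t) = -2*sin(t) - 5*cos(t) - 5*exp(-2*t)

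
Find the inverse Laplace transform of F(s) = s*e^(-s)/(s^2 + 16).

Heaviside(t - 1)*(cos(4*t - 4))

The factor e^(-s) signals a time shift by c = 1 (second shifting theorem).
L{cos(4t)} = s/(s^2 + 16), so L^-1{s/(s^2 + 16)} = cos(4*t).
Hence the inverse is u(t - 1) times that function evaluated at t - 1.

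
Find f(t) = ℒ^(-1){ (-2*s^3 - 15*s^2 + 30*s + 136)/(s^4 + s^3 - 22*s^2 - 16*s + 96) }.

f(t) = -exp(4*t) - 2*exp(2*t) - exp(-3*t) + 2*exp(-4*t)

Factor the denominator: s^4 + s^3 - 22*s^2 - 16*s + 96 = (s - 4)*(s - 2)*(s + 3)*(s + 4).
Partial fraction decomposition gives [2/(s + 4)] + [-2/(s - 2)] + [-1/(s + 3)] + [-1/(s - 4)].
Invert each term: 2/(s + 4) ↔ 2e^(-4t); -2/(s - 2) ↔ -2e^(2t); -1/(s + 3) ↔ -e^(-3t); -1/(s - 4) ↔ -e^(4t).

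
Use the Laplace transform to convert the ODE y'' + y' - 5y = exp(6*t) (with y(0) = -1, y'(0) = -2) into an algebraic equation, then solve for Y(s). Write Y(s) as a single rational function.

Y(s) = (-s^2 + 3*s + 19)/(s^3 - 5*s^2 - 11*s + 30)

Take the Laplace transform of both sides.
With L{y''} = s^2 Y - s·y(0) - y'(0) and L{y'} = sY - y(0), with y(0) = -1, y'(0) = -2: the LHS transforms to (s^2 + s - 5)Y - (-s - 3).
The right side is L{exp(6*t)} = 1/(s - 6).
So (s^2 + s - 5)Y = 1/(s - 6) + (-s - 3).
Isolate Y and clear denominators.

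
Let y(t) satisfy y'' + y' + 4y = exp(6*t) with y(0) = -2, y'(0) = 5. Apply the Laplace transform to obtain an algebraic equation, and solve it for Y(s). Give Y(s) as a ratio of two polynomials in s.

Y(s) = (-2*s^2 + 15*s - 17)/(s^3 - 5*s^2 - 2*s - 24)

Transform both sides with L{·}.
The derivative rules (L{y''} = s^2 Y - s·y(0) - y'(0) and L{y'} = sY - y(0), with y(0) = -2, y'(0) = 5) turn the left side into (s^2 + s + 4)Y - (-2*s + 3).
The right side is L{exp(6*t)} = 1/(s - 6).
So (s^2 + s + 4)Y = 1/(s - 6) + (-2*s + 3).
Isolate Y and clear denominators.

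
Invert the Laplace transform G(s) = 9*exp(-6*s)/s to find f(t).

f(t) = Heaviside(t - 6)*(9)

The factor e^(-6s) signals a time shift by c = 6 (second shifting theorem).
L{9} = 9/s, so L^-1{9/s} = 9.
Hence the inverse is u(t - 6) times that function evaluated at t - 6.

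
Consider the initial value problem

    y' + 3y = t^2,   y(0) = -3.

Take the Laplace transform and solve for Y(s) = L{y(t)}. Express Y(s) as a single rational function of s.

Y(s) = (-3*s^3 + 2)/(s^4 + 3*s^3)

Laplace-transform each side.
With L{y'} = sY - y(0) = sY - (-3): the LHS transforms to (s + 3)Y - (-3).
The right side is L{t^2} = 2/s^3.
So (s + 3)Y = 2/s^3 + (-3).
Isolate Y and clear denominators.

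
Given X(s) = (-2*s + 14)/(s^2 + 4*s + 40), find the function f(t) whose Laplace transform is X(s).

f(t) = 3*exp(-2*t)*sin(6*t) - 2*exp(-2*t)*cos(6*t)

Complete the square in the denominator: s^2 + 4*s + 40 = (s + 2)^2 + 6^2.
Split the numerator to match: -2*s + 14 = -2·(s + 2) + 3·6.
Invert each term: -2·(s + 2)/((s + 2)^2 + 36) ↔ -2e^(-2t)cos(6t); 3·6/((s + 2)^2 + 36) ↔ 3e^(-2t)sin(6t).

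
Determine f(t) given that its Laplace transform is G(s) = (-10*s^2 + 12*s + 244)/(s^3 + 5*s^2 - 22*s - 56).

Factor the denominator: s^3 + 5*s^2 - 22*s - 56 = (s - 4)*(s + 2)*(s + 7).
Partial fraction decomposition gives [-6/(s + 7)] + [2/(s - 4)] + [-6/(s + 2)].
Invert each term: -6/(s + 7) ↔ -6e^(-7t); 2/(s - 4) ↔ 2e^(4t); -6/(s + 2) ↔ -6e^(-2t).

f(t) = 2*exp(4*t) - 6*exp(-2*t) - 6*exp(-7*t)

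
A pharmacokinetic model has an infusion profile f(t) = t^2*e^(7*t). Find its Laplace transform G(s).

L{e^(7t)} = 1/(s - 7).
Then apply L{t^2·g(t)} = (-1)^2 d^2/ds^2[H(s)] with H(s) = 1/(s - 7):
differentiating 2 times and applying the sign gives 2/(s - 7)^3.

G(s) = 2/(s - 7)^3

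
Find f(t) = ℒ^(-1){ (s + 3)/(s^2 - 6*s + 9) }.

f(t) = 6*t*exp(3*t) + exp(3*t)

Factor the denominator: s^2 - 6*s + 9 = (s - 3)^2.
Partial fraction decomposition gives [1/(s - 3)] + [6/(s - 3)^2].
Invert each term: 1/(s - 3) ↔ e^(3t); 6/(s - 3)^2 ↔ 6t·e^(3t).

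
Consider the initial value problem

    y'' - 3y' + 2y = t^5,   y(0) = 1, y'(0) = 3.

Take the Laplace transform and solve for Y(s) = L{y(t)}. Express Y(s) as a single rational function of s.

Y(s) = (s^7 + 120)/(s^8 - 3*s^7 + 2*s^6)

Apply the Laplace transform to the equation.
The derivative rules (L{y''} = s^2 Y - s·y(0) - y'(0) and L{y'} = sY - y(0), with y(0) = 1, y'(0) = 3) turn the left side into (s^2 - 3*s + 2)Y - (s).
The right side is L{t^5} = 120/s^6.
So (s^2 - 3*s + 2)Y = 120/s^6 + (s).
Isolate Y and clear denominators.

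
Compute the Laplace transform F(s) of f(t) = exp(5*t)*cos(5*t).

L{cos(5t)} = s/(s^2 + 25).
By the first shifting theorem, multiplying by e^(5t) replaces s with s - 5.

F(s) = (s - 5)/((s - 5)^2 + 25)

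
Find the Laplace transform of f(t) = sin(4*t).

4/(s^2 + 16)

L{sin(4t)} = 4/(s^2 + 16).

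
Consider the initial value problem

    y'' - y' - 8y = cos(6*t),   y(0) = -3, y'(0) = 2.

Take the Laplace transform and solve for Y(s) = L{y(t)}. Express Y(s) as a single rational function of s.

Y(s) = (-3*s^3 + 5*s^2 - 107*s + 180)/(s^4 - s^3 + 28*s^2 - 36*s - 288)

Laplace-transform each side.
With L{y''} = s^2 Y - s·y(0) - y'(0) and L{y'} = sY - y(0), with y(0) = -3, y'(0) = 2: the LHS transforms to (s^2 - s - 8)Y - (-3*s + 5).
The right side is L{cos(6*t)} = s/(s^2 + 36).
So (s^2 - s - 8)Y = s/(s^2 + 36) + (-3*s + 5).
Divide through and combine into a single rational function.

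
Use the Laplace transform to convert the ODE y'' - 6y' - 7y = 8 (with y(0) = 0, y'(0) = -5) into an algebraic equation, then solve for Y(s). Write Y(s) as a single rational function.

Y(s) = (-5*s + 8)/(s^3 - 6*s^2 - 7*s)

Take the Laplace transform of both sides.
Using L{y''} = s^2 Y - s·y(0) - y'(0) and L{y'} = sY - y(0), with y(0) = 0, y'(0) = -5, the left side becomes (s^2 - 6*s - 7)Y - (-5).
The right side is L{8} = 8/s.
So (s^2 - 6*s - 7)Y = 8/s + (-5).
Solve for Y(s) and write it as one ratio of polynomials.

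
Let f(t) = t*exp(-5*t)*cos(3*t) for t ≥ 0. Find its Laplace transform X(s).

L{cos(3t)} = s/(s^2 + 9).
Multiplying by e^(-5t) shifts s → s + 5, so L{exp(-5*t)*cos(3*t)} = (s + 5)/((s + 5)^2 + 9).
Then apply L{t·g(t)} = -d/ds[G(s)] with G(s) = (s + 5)/((s + 5)^2 + 9):
differentiating 1 time and applying the sign gives (s + 2)*(s + 8)/(s^2 + 10*s + 34)^2.

X(s) = (s + 2)*(s + 8)/(s^2 + 10*s + 34)^2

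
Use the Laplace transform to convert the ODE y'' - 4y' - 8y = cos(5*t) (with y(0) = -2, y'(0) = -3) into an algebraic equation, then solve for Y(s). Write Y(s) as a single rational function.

Laplace-transform each side.
With L{y''} = s^2 Y - s·y(0) - y'(0) and L{y'} = sY - y(0), with y(0) = -2, y'(0) = -3: the LHS transforms to (s^2 - 4*s - 8)Y - (-2*s + 5).
The right side is L{cos(5*t)} = s/(s^2 + 25).
So (s^2 - 4*s - 8)Y = s/(s^2 + 25) + (-2*s + 5).
Isolate Y and clear denominators.

Y(s) = (-2*s^3 + 5*s^2 - 49*s + 125)/(s^4 - 4*s^3 + 17*s^2 - 100*s - 200)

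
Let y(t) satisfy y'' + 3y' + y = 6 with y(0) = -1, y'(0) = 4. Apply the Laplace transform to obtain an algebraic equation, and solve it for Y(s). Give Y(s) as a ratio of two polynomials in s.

Laplace-transform each side.
With L{y''} = s^2 Y - s·y(0) - y'(0) and L{y'} = sY - y(0), with y(0) = -1, y'(0) = 4: the LHS transforms to (s^2 + 3*s + 1)Y - (-s + 1).
The right side is L{6} = 6/s.
So (s^2 + 3*s + 1)Y = 6/s + (-s + 1).
Divide through and combine into a single rational function.

Y(s) = (-s^2 + s + 6)/(s^3 + 3*s^2 + s)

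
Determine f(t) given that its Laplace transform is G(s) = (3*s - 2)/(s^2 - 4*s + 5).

f(t) = 4*exp(2*t)*sin(t) + 3*exp(2*t)*cos(t)

Complete the square in the denominator: s^2 - 4*s + 5 = (s - 2)^2 + 1^2.
Split the numerator to match: 3*s - 2 = 3·(s - 2) + 4·1.
Invert each term: 3·(s - 2)/((s - 2)^2 + 1) ↔ 3e^(2t)cos(t); 4·1/((s - 2)^2 + 1) ↔ 4e^(2t)sin(t).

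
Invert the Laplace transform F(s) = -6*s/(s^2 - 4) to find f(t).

f(t) = -6*cosh(2*t)

Since L{cosh(2t)} = s/(s^2 - 4), the inverse is cosh(2*t), scaled by -6.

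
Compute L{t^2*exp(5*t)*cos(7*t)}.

2*(s - 5)*(s^2 - 10*s - 122)/(s^2 - 10*s + 74)^3

L{cos(7t)} = s/(s^2 + 49).
Multiplying by e^(5t) shifts s → s - 5, so L{exp(5*t)*cos(7*t)} = (s - 5)/((s - 5)^2 + 49).
Then apply L{t^2·g(t)} = (-1)^2 d^2/ds^2[G(s)] with G(s) = (s - 5)/((s - 5)^2 + 49):
differentiating 2 times and applying the sign gives 2*(s - 5)*(s^2 - 10*s - 122)/(s^2 - 10*s + 74)^3.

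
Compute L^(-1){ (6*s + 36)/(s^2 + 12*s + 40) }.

6*exp(-6*t)*cos(2*t)

Rewrite the denominator: s^2 + 12*s + 40 = (s + 6)^2 + 4.
The form in (s + 6) signals a first-shifting-theorem factor e^(-6t).
Since L{cos(2t)} = s/(s^2 + 4), the inverse is e^(-6*t)*cos(2*t), scaled by 6.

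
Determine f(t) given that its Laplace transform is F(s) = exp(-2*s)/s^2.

The factor e^(-2s) signals a time shift by c = 2 (second shifting theorem).
L{t} = 1!/s^2 = 1/s^2, so L^-1{s^(-2)} = t.
Hence the inverse is u(t - 2) times that function evaluated at t - 2.

f(t) = Heaviside(t - 2)*(t - 2)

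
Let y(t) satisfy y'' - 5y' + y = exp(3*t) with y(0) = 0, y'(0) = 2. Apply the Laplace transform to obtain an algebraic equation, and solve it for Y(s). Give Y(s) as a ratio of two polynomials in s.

Y(s) = (2*s - 5)/(s^3 - 8*s^2 + 16*s - 3)

Laplace-transform each side.
Using L{y''} = s^2 Y - s·y(0) - y'(0) and L{y'} = sY - y(0), with y(0) = 0, y'(0) = 2, the left side becomes (s^2 - 5*s + 1)Y - (2).
The right side is L{exp(3*t)} = 1/(s - 3).
So (s^2 - 5*s + 1)Y = 1/(s - 3) + (2).
Isolate Y and clear denominators.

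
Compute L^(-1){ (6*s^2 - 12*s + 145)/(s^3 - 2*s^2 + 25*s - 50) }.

Factor the denominator: s^3 - 2*s^2 + 25*s - 50 = (s - 2)*(s^2 + 25).
Partial fraction decomposition gives [5/(s - 2)] + [s/(s^2 + 25)] + [-10/(s^2 + 25)].
Invert each term: 5/(s - 2) ↔ 5e^(2t); 1·s/(s^2 + 25) ↔ cos(5t); -2·5/(s^2 + 25) ↔ -2sin(5t).

5*exp(2*t) - 2*sin(5*t) + cos(5*t)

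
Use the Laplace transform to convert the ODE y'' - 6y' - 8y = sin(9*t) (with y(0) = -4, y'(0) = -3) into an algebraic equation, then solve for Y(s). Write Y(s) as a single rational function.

Y(s) = (-4*s^3 + 21*s^2 - 324*s + 1710)/(s^4 - 6*s^3 + 73*s^2 - 486*s - 648)

Apply the Laplace transform to the equation.
The derivative rules (L{y''} = s^2 Y - s·y(0) - y'(0) and L{y'} = sY - y(0), with y(0) = -4, y'(0) = -3) turn the left side into (s^2 - 6*s - 8)Y - (-4*s + 21).
The right side is L{sin(9*t)} = 9/(s^2 + 81).
So (s^2 - 6*s - 8)Y = 9/(s^2 + 81) + (-4*s + 21).
Isolate Y and clear denominators.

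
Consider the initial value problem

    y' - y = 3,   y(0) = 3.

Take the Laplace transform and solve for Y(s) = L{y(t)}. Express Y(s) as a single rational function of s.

Laplace-transform each side.
Using L{y'} = sY - y(0) = sY - 3, the left side becomes (s - 1)Y - (3).
The right side is L{3} = 3/s.
So (s - 1)Y = 3/s + (3).
Isolate Y and clear denominators.

Y(s) = (3*s + 3)/(s^2 - s)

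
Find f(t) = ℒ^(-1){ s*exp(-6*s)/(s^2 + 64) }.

f(t) = Heaviside(t - 6)*(cos(8*t - 48))

The factor e^(-6s) signals a time shift by c = 6 (second shifting theorem).
L{cos(8t)} = s/(s^2 + 64), so L^-1{s/(s^2 + 64)} = cos(8*t).
Hence the inverse is u(t - 6) times that function evaluated at t - 6.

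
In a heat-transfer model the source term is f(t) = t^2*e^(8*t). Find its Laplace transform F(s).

L{e^(8t)} = 1/(s - 8).
Then apply L{t^2·g(t)} = (-1)^2 d^2/ds^2[G(s)] with G(s) = 1/(s - 8):
differentiating 2 times and applying the sign gives 2/(s - 8)^3.

F(s) = 2/(s - 8)^3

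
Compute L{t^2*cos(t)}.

2*s*(s^2 - 3)/(s^2 + 1)^3

L{cos(t)} = s/(s^2 + 1).
Then apply L{t^2·g(t)} = (-1)^2 d^2/ds^2[G(s)] with G(s) = s/(s^2 + 1):
differentiating 2 times and applying the sign gives 2*s*(s^2 - 3)/(s^2 + 1)^3.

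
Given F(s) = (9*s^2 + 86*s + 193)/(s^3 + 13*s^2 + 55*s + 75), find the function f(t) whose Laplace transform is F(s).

Factor the denominator: s^3 + 13*s^2 + 55*s + 75 = (s + 3)*(s + 5)^2.
Partial fraction decomposition gives [5/(s + 5)] + [6/(s + 5)^2] + [4/(s + 3)].
Invert each term: 5/(s + 5) ↔ 5e^(-5t); 6/(s + 5)^2 ↔ 6t·e^(-5t); 4/(s + 3) ↔ 4e^(-3t).

f(t) = 6*t*exp(-5*t) + 4*exp(-3*t) + 5*exp(-5*t)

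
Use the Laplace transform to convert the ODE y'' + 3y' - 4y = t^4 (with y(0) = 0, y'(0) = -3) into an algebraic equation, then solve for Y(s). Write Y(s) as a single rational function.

Take the Laplace transform of both sides.
With L{y''} = s^2 Y - s·y(0) - y'(0) and L{y'} = sY - y(0), with y(0) = 0, y'(0) = -3: the LHS transforms to (s^2 + 3*s - 4)Y - (-3).
The right side is L{t^4} = 24/s^5.
So (s^2 + 3*s - 4)Y = 24/s^5 + (-3).
Divide through and combine into a single rational function.

Y(s) = (-3*s^5 + 24)/(s^7 + 3*s^6 - 4*s^5)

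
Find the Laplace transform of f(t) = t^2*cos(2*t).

L{cos(2t)} = s/(s^2 + 4).
Then apply L{t^2·g(t)} = (-1)^2 d^2/ds^2[G(s)] with G(s) = s/(s^2 + 4):
differentiating 2 times and applying the sign gives 2*s*(s^2 - 12)/(s^2 + 4)^3.

2*s*(s^2 - 12)/(s^2 + 4)^3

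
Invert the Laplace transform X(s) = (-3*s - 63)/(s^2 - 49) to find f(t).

f(t) = -6*exp(7*t) + 3*exp(-7*t)

Factor the denominator: s^2 - 49 = (s - 7)*(s + 7).
Partial fraction decomposition gives [3/(s + 7)] + [-6/(s - 7)].
Invert each term: 3/(s + 7) ↔ 3e^(-7t); -6/(s - 7) ↔ -6e^(7t).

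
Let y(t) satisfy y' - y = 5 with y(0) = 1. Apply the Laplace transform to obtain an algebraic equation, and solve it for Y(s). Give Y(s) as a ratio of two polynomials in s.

Apply the Laplace transform to the equation.
Using L{y'} = sY - y(0) = sY - 1, the left side becomes (s - 1)Y - (1).
The right side is L{5} = 5/s.
So (s - 1)Y = 5/s + (1).
Divide through and combine into a single rational function.

Y(s) = (s + 5)/(s^2 - s)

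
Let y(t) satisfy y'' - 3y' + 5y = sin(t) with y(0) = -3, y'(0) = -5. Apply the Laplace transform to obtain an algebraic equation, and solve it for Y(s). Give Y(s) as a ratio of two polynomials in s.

Y(s) = (-3*s^3 + 4*s^2 - 3*s + 5)/(s^4 - 3*s^3 + 6*s^2 - 3*s + 5)

Take the Laplace transform of both sides.
With L{y''} = s^2 Y - s·y(0) - y'(0) and L{y'} = sY - y(0), with y(0) = -3, y'(0) = -5: the LHS transforms to (s^2 - 3*s + 5)Y - (-3*s + 4).
The right side is L{sin(t)} = 1/(s^2 + 1).
So (s^2 - 3*s + 5)Y = 1/(s^2 + 1) + (-3*s + 4).
Isolate Y and clear denominators.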